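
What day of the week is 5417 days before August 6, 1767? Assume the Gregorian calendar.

Friday

First find the weekday of Aug 6, 1767. Doomsday rule: the anchor day for the 1700s is Sunday. For year 67: 67÷12 = 5 r 7, and 7÷4 = 1, so 5+7+1 = 13.
Sunday + 13 ≡ Saturday — that's 1767's doomsday.
In August the doomsday date is Aug 8.
Aug 6 is 2 days before Aug 8; 2 mod 7 = 2, so Saturday − 2 = Thursday.
5417 mod 7 = 6, so 5417 days before a Thursday is Thursday − 6 = Friday.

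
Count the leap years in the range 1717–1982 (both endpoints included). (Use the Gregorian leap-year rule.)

64

Multiples of 4 in [1717,1982]: 66.
Of those, multiples of 100: 2 (not leap unless ÷400).
Multiples of 400: 0.
Leap years = 66 − 2 + 0 = 64.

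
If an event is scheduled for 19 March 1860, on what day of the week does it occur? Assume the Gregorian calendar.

Monday

Doomsday rule: the anchor day for the 1800s is Friday. For year 60: 60÷12 = 5 r 0, and 0÷4 = 0, so 5+0+0 = 5.
Friday + 5 ≡ Wednesday — that's 1860's doomsday.
In March the doomsday date is Mar 14.
Mar 19 is 5 days after Mar 14; 5 mod 7 = 5, so Wednesday + 5 = Monday.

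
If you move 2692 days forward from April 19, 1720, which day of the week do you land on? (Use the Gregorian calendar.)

Tuesday

First find the weekday of Apr 19, 1720. Doomsday rule: the anchor day for the 1700s is Sunday. For year 20: 20÷12 = 1 r 8, and 8÷4 = 2, so 1+8+2 = 11.
Sunday + 11 ≡ Thursday — that's 1720's doomsday.
In April the doomsday date is Apr 4.
Apr 19 is 15 days after Apr 4; 15 mod 7 = 1, so Thursday + 1 = Friday.
2692 mod 7 = 4, so 2692 days after a Friday is Friday + 4 = Tuesday.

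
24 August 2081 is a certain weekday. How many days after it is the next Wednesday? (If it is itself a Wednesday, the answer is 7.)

3

Aug 24, 2081 is a Sunday.
From Sunday to the next Wednesday is 3 days.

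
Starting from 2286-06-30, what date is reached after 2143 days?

+365 (one year) → Jun 30, 2287 (1778 left).
+366 (one year; includes Feb 29, 2288) → Jun 30, 2288 (1412 left).
+365 (one year) → Jun 30, 2289 (1047 left).
+365 (one year) → Jun 30, 2290 (682 left).
+365 (one year) → Jun 30, 2291 (317 left).
Jun has 30 days: +1 → Jul 1, 2291 (316 left).
Jul has 31 days: +31 → Aug 1, 2291 (285 left).
Aug has 31 days: +31 → Sep 1, 2291 (254 left).
Sep has 30 days: +30 → Oct 1, 2291 (224 left).
Oct has 31 days: +31 → Nov 1, 2291 (193 left).
Nov has 30 days: +30 → Dec 1, 2291 (163 left).
Dec has 31 days: +31 → Jan 1, 2292 (132 left).
Jan has 31 days: +31 → Feb 1, 2292 (101 left).
Feb has 29 days: +29 → Mar 1, 2292 (72 left).
Mar has 31 days: +31 → Apr 1, 2292 (41 left).
Apr has 30 days: +30 → May 1, 2292 (11 left).
+11 → May 12, 2292.

May 12, 2292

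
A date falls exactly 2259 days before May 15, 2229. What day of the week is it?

Sunday

First find the weekday of May 15, 2229. Doomsday rule: the anchor day for the 2200s is Friday. For year 29: 29÷12 = 2 r 5, and 5÷4 = 1, so 2+5+1 = 8.
Friday + 8 ≡ Saturday — that's 2229's doomsday.
In May the doomsday date is May 9.
May 15 is 6 days after May 9; 6 mod 7 = 6, so Saturday + 6 = Friday.
2259 mod 7 = 5, so 2259 days before a Friday is Friday − 5 = Sunday.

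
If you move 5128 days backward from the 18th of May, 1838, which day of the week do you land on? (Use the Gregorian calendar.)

Monday

First find the weekday of May 18, 1838. Doomsday rule: the anchor day for the 1800s is Friday. For year 38: 38÷12 = 3 r 2, and 2÷4 = 0, so 3+2+0 = 5.
Friday + 5 ≡ Wednesday — that's 1838's doomsday.
In May the doomsday date is May 9.
May 18 is 9 days after May 9; 9 mod 7 = 2, so Wednesday + 2 = Friday.
5128 mod 7 = 4, so 5128 days before a Friday is Friday − 4 = Monday.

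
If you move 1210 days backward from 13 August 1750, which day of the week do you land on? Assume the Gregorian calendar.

Friday

Aug 13, 1750 is a Thursday.
1210 mod 7 = 6, so 1210 days before a Thursday is Thursday − 6 = Friday.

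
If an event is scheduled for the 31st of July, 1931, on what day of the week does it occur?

Friday

Doomsday rule: the anchor day for the 1900s is Wednesday. For year 31: 31÷12 = 2 r 7, and 7÷4 = 1, so 2+7+1 = 10.
Wednesday + 10 ≡ Saturday — that's 1931's doomsday.
In July the doomsday date is Jul 11.
Jul 31 is 20 days after Jul 11; 20 mod 7 = 6, so Saturday + 6 = Friday.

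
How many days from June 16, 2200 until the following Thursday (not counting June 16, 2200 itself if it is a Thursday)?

Jun 16, 2200 is a Monday.
From Monday to the next Thursday is 3 days.

3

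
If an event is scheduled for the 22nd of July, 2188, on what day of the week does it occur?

Doomsday rule: the anchor day for the 2100s is Sunday. For year 88: 88÷12 = 7 r 4, and 4÷4 = 1, so 7+4+1 = 12.
Sunday + 12 ≡ Friday — that's 2188's doomsday.
In July the doomsday date is Jul 11.
Jul 22 is 11 days after Jul 11; 11 mod 7 = 4, so Friday + 4 = Tuesday.

Tuesday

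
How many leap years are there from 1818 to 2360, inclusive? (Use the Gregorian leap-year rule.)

Multiples of 4 in [1818,2360]: 136.
Of those, multiples of 100: 5 (not leap unless ÷400).
Multiples of 400: 1.
Leap years = 136 − 5 + 1 = 132.

132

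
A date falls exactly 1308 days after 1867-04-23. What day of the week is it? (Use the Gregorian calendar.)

First find the weekday of Apr 23, 1867. Doomsday rule: the anchor day for the 1800s is Friday. For year 67: 67÷12 = 5 r 7, and 7÷4 = 1, so 5+7+1 = 13.
Friday + 13 ≡ Thursday — that's 1867's doomsday.
In April the doomsday date is Apr 4.
Apr 23 is 19 days after Apr 4; 19 mod 7 = 5, so Thursday + 5 = Tuesday.
1308 mod 7 = 6, so 1308 days after a Tuesday is Tuesday + 6 = Monday.

Monday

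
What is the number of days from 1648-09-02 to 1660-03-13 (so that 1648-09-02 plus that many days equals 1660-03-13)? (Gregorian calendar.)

4210

Sep 2, 1648 → Sep 2, 1649: 365 days.
Sep 2, 1649 → Sep 2, 1650: 365 days.
Sep 2, 1650 → Sep 2, 1651: 365 days.
Sep 2, 1651 → Sep 2, 1652: 366 days (Feb 29, 1652 is in that span).
Sep 2, 1652 → Sep 2, 1653: 365 days.
Sep 2, 1653 → Sep 2, 1654: 365 days.
Sep 2, 1654 → Sep 2, 1655: 365 days.
Sep 2, 1655 → Sep 2, 1656: 366 days (Feb 29, 1656 is in that span).
Sep 2, 1656 → Sep 2, 1657: 365 days.
Sep 2, 1657 → Sep 2, 1658: 365 days.
Sep 2, 1658 → Sep 2, 1659: 365 days.
Sep 2, 1659 → Oct 2, 1659: 30 days (September has 30).
Oct 2, 1659 → Nov 2, 1659: 31 days (October has 31).
Nov 2, 1659 → Dec 2, 1659: 30 days (November has 30).
Dec 2, 1659 → Jan 2, 1660: 31 days (December has 31).
Jan 2, 1660 → Feb 2, 1660: 31 days (January has 31).
Feb 2, 1660 → Mar 2, 1660: 29 days (February has 29).
Mar 2, 1660 → Mar 13, 1660: 11 days.
Total: 4210 days.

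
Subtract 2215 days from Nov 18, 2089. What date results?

−365 (one year) → Nov 18, 2088 (1850 left).
−366 (one year; includes Feb 29, 2088) → Nov 18, 2087 (1484 left).
−365 (one year) → Nov 18, 2086 (1119 left).
−365 (one year) → Nov 18, 2085 (754 left).
−365 (one year) → Nov 18, 2084 (389 left).
−18 → Oct 31, 2084 (end of Oct, 31 days; 371 left).
−31 → Sep 30, 2084 (end of Sep, 30 days; 340 left).
−30 → Aug 31, 2084 (end of Aug, 31 days; 310 left).
−31 → Jul 31, 2084 (end of Jul, 31 days; 279 left).
−31 → Jun 30, 2084 (end of Jun, 30 days; 248 left).
−30 → May 31, 2084 (end of May, 31 days; 218 left).
−31 → Apr 30, 2084 (end of Apr, 30 days; 187 left).
−30 → Mar 31, 2084 (end of Mar, 31 days; 157 left).
−31 → Feb 29, 2084 (end of Feb, 29 days; 126 left).
−29 → Jan 31, 2084 (end of Jan, 31 days; 97 left).
−31 → Dec 31, 2083 (end of Dec, 31 days; 66 left).
−31 → Nov 30, 2083 (end of Nov, 30 days; 35 left).
−30 → Oct 31, 2083 (end of Oct, 31 days; 5 left).
−5 → Oct 26, 2083.

October 26, 2083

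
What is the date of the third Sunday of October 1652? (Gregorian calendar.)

October 20, 1652

October 1, 1652 is a Tuesday.
The first Sunday is therefore October 6 (5 days later).
The third Sunday is 6 + 2×7 = October 20.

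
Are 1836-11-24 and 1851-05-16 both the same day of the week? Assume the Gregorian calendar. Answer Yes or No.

From Nov 24, 1836 to May 16, 1851 is 5286 days.
5286 mod 7 = 1, so they are different weekdays.
(Nov 24, 1836 is a Thursday; May 16, 1851 is a Friday.)

No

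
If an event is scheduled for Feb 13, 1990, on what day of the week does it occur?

Tuesday

Doomsday rule: the anchor day for the 1900s is Wednesday. For year 90: 90÷12 = 7 r 6, and 6÷4 = 1, so 7+6+1 = 14.
Wednesday + 14 ≡ Wednesday — that's 1990's doomsday.
In February the doomsday date is Feb 28 (1990 is not a leap year).
Feb 13 is 15 days before Feb 28; 15 mod 7 = 1, so Wednesday − 1 = Tuesday.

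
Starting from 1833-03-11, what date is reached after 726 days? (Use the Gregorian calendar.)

+365 (one year) → Mar 11, 1834 (361 left).
Mar has 31 days: +21 → Apr 1, 1834 (340 left).
Apr has 30 days: +30 → May 1, 1834 (310 left).
May has 31 days: +31 → Jun 1, 1834 (279 left).
Jun has 30 days: +30 → Jul 1, 1834 (249 left).
Jul has 31 days: +31 → Aug 1, 1834 (218 left).
Aug has 31 days: +31 → Sep 1, 1834 (187 left).
Sep has 30 days: +30 → Oct 1, 1834 (157 left).
Oct has 31 days: +31 → Nov 1, 1834 (126 left).
Nov has 30 days: +30 → Dec 1, 1834 (96 left).
Dec has 31 days: +31 → Jan 1, 1835 (65 left).
Jan has 31 days: +31 → Feb 1, 1835 (34 left).
Feb has 28 days: +28 → Mar 1, 1835 (6 left).
+6 → Mar 7, 1835.

March 7, 1835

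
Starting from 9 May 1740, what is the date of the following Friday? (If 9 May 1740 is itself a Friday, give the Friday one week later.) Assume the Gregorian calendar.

May 13, 1740

May 9, 1740 is a Monday.
From Monday to the next Friday is 4 days.
May 9, 1740 + 4 = May 13, 1740.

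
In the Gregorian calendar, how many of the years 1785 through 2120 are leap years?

81

Multiples of 4 in [1785,2120]: 84.
Of those, multiples of 100: 4 (not leap unless ÷400).
Multiples of 400: 1.
Leap years = 84 − 4 + 1 = 81.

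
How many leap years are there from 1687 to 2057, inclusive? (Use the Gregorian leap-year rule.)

Multiples of 4 in [1687,2057]: 93.
Of those, multiples of 100: 4 (not leap unless ÷400).
Multiples of 400: 1.
Leap years = 93 − 4 + 1 = 90.

90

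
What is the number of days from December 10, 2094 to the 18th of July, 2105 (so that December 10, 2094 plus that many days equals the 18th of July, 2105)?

3872

Dec 10, 2094 → Dec 10, 2095: 365 days.
Dec 10, 2095 → Dec 10, 2096: 366 days (Feb 29, 2096 is in that span).
Dec 10, 2096 → Dec 10, 2097: 365 days.
Dec 10, 2097 → Dec 10, 2098: 365 days.
Dec 10, 2098 → Dec 10, 2099: 365 days.
Dec 10, 2099 → Dec 10, 2100: 365 days.
Dec 10, 2100 → Dec 10, 2101: 365 days.
Dec 10, 2101 → Dec 10, 2102: 365 days.
Dec 10, 2102 → Dec 10, 2103: 365 days.
Dec 10, 2103 → Dec 10, 2104: 366 days (Feb 29, 2104 is in that span).
Dec 10, 2104 → Jan 10, 2105: 31 days (December has 31).
Jan 10, 2105 → Feb 10, 2105: 31 days (January has 31).
Feb 10, 2105 → Mar 10, 2105: 28 days (February has 28).
Mar 10, 2105 → Apr 10, 2105: 31 days (March has 31).
Apr 10, 2105 → May 10, 2105: 30 days (April has 30).
May 10, 2105 → Jun 10, 2105: 31 days (May has 31).
Jun 10, 2105 → Jul 10, 2105: 30 days (June has 30).
Jul 10, 2105 → Jul 18, 2105: 8 days.
Total: 3872 days.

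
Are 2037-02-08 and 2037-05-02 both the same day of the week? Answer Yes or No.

From Feb 8, 2037 to May 2, 2037 is 83 days.
83 mod 7 = 6, so they are different weekdays.
(Feb 8, 2037 is a Sunday; May 2, 2037 is a Saturday.)

No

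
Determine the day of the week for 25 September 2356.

Doomsday rule: the anchor day for the 2300s is Wednesday. For year 56: 56÷12 = 4 r 8, and 8÷4 = 2, so 4+8+2 = 14.
Wednesday + 14 ≡ Wednesday — that's 2356's doomsday.
In September the doomsday date is Sep 5.
Sep 25 is 20 days after Sep 5; 20 mod 7 = 6, so Wednesday + 6 = Tuesday.

Tuesday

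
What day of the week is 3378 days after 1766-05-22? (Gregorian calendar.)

May 22, 1766 is a Thursday.
3378 mod 7 = 4, so 3378 days after a Thursday is Thursday + 4 = Monday.

Monday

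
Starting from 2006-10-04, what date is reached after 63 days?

Oct has 31 days: +28 → Nov 1, 2006 (35 left).
Nov has 30 days: +30 → Dec 1, 2006 (5 left).
+5 → Dec 6, 2006.

December 6, 2006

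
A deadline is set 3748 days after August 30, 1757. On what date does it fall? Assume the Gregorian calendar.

+365 (one year) → Aug 30, 1758 (3383 left).
+365 (one year) → Aug 30, 1759 (3018 left).
+366 (one year; includes Feb 29, 1760) → Aug 30, 1760 (2652 left).
+365 (one year) → Aug 30, 1761 (2287 left).
+365 (one year) → Aug 30, 1762 (1922 left).
+365 (one year) → Aug 30, 1763 (1557 left).
+366 (one year; includes Feb 29, 1764) → Aug 30, 1764 (1191 left).
+365 (one year) → Aug 30, 1765 (826 left).
+365 (one year) → Aug 30, 1766 (461 left).
+365 (one year) → Aug 30, 1767 (96 left).
Aug has 31 days: +2 → Sep 1, 1767 (94 left).
Sep has 30 days: +30 → Oct 1, 1767 (64 left).
Oct has 31 days: +31 → Nov 1, 1767 (33 left).
Nov has 30 days: +30 → Dec 1, 1767 (3 left).
+3 → Dec 4, 1767.

December 4, 1767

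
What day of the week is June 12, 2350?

Monday

Doomsday rule: the anchor day for the 2300s is Wednesday. For year 50: 50÷12 = 4 r 2, and 2÷4 = 0, so 4+2+0 = 6.
Wednesday + 6 ≡ Tuesday — that's 2350's doomsday.
In June the doomsday date is Jun 6.
Jun 12 is 6 days after Jun 6; 6 mod 7 = 6, so Tuesday + 6 = Monday.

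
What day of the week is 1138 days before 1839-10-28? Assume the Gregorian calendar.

Oct 28, 1839 is a Monday.
1138 mod 7 = 4, so 1138 days before a Monday is Monday − 4 = Thursday.

Thursday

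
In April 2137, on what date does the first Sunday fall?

April 7, 2137

April 1, 2137 is a Monday.
The first Sunday is therefore April 7 (6 days later).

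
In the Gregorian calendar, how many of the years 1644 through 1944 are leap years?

Multiples of 4 in [1644,1944]: 76.
Of those, multiples of 100: 3 (not leap unless ÷400).
Multiples of 400: 0.
Leap years = 76 − 3 + 0 = 73.

73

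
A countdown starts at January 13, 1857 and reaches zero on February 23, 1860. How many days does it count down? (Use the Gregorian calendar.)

1136

Jan 13, 1857 → Jan 13, 1858: 365 days.
Jan 13, 1858 → Jan 13, 1859: 365 days.
Jan 13, 1859 → Jan 13, 1860: 365 days.
Jan 13, 1860 → Feb 13, 1860: 31 days (January has 31).
Feb 13, 1860 → Feb 23, 1860: 10 days.
Total: 1136 days.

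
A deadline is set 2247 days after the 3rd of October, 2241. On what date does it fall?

+365 (one year) → Oct 3, 2242 (1882 left).
+365 (one year) → Oct 3, 2243 (1517 left).
+366 (one year; includes Feb 29, 2244) → Oct 3, 2244 (1151 left).
+365 (one year) → Oct 3, 2245 (786 left).
+365 (one year) → Oct 3, 2246 (421 left).
+365 (one year) → Oct 3, 2247 (56 left).
Oct has 31 days: +29 → Nov 1, 2247 (27 left).
+27 → Nov 28, 2247.

November 28, 2247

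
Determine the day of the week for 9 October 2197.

Monday

Doomsday rule: the anchor day for the 2100s is Sunday. For year 97: 97÷12 = 8 r 1, and 1÷4 = 0, so 8+1+0 = 9.
Sunday + 9 ≡ Tuesday — that's 2197's doomsday.
In October the doomsday date is Oct 10.
Oct 9 is 1 day before Oct 10; 1 mod 7 = 1, so Tuesday − 1 = Monday.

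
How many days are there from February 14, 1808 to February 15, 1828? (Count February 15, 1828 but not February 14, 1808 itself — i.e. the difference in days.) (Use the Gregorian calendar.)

7306

Feb 14, 1808 → Feb 14, 1809: 366 days (Feb 29, 1808 is in that span).
Feb 14, 1809 → Feb 14, 1810: 365 days.
Feb 14, 1810 → Feb 14, 1811: 365 days.
Feb 14, 1811 → Feb 14, 1812: 365 days.
Feb 14, 1812 → Feb 14, 1813: 366 days (Feb 29, 1812 is in that span).
Feb 14, 1813 → Feb 14, 1814: 365 days.
Feb 14, 1814 → Feb 14, 1815: 365 days.
Feb 14, 1815 → Feb 14, 1816: 365 days.
Feb 14, 1816 → Feb 14, 1817: 366 days (Feb 29, 1816 is in that span).
Feb 14, 1817 → Feb 14, 1818: 365 days.
Feb 14, 1818 → Feb 14, 1819: 365 days.
Feb 14, 1819 → Feb 14, 1820: 365 days.
Feb 14, 1820 → Feb 14, 1821: 366 days (Feb 29, 1820 is in that span).
Feb 14, 1821 → Feb 14, 1822: 365 days.
Feb 14, 1822 → Feb 14, 1823: 365 days.
Feb 14, 1823 → Feb 14, 1824: 365 days.
Feb 14, 1824 → Feb 14, 1825: 366 days (Feb 29, 1824 is in that span).
Feb 14, 1825 → Feb 14, 1826: 365 days.
Feb 14, 1826 → Feb 14, 1827: 365 days.
Feb 14, 1827 → Mar 14, 1827: 28 days (February has 28).
Mar 14, 1827 → Apr 14, 1827: 31 days (March has 31).
Apr 14, 1827 → May 14, 1827: 30 days (April has 30).
May 14, 1827 → Jun 14, 1827: 31 days (May has 31).
Jun 14, 1827 → Jul 14, 1827: 30 days (June has 30).
Jul 14, 1827 → Aug 14, 1827: 31 days (July has 31).
Aug 14, 1827 → Sep 14, 1827: 31 days (August has 31).
Sep 14, 1827 → Oct 14, 1827: 30 days (September has 30).
Oct 14, 1827 → Nov 14, 1827: 31 days (October has 31).
Nov 14, 1827 → Dec 14, 1827: 30 days (November has 30).
Dec 14, 1827 → Jan 14, 1828: 31 days (December has 31).
Jan 14, 1828 → Feb 14, 1828: 31 days (January has 31).
Feb 14, 1828 → Feb 15, 1828: 1 days.
Total: 7306 days.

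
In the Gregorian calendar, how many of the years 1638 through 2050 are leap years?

100

Multiples of 4 in [1638,2050]: 103.
Of those, multiples of 100: 4 (not leap unless ÷400).
Multiples of 400: 1.
Leap years = 103 − 4 + 1 = 100.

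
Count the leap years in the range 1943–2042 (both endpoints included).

Multiples of 4 in [1943,2042]: 25.
Of those, multiples of 100: 1 (not leap unless ÷400).
Multiples of 400: 1.
Leap years = 25 − 1 + 1 = 25.

25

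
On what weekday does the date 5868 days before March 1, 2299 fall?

Mar 1, 2299 is a Wednesday.
5868 mod 7 = 2, so 5868 days before a Wednesday is Wednesday − 2 = Monday.

Monday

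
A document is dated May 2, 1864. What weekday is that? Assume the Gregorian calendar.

Monday

Doomsday rule: the anchor day for the 1800s is Friday. For year 64: 64÷12 = 5 r 4, and 4÷4 = 1, so 5+4+1 = 10.
Friday + 10 ≡ Monday — that's 1864's doomsday.
In May the doomsday date is May 9.
May 2 is 7 days before May 9; 7 mod 7 = 0, so Monday − 0 = Monday.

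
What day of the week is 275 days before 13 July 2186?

Tuesday

Jul 13, 2186 is a Thursday.
275 mod 7 = 2, so 275 days before a Thursday is Thursday − 2 = Tuesday.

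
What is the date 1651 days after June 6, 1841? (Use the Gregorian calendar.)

+365 (one year) → Jun 6, 1842 (1286 left).
+365 (one year) → Jun 6, 1843 (921 left).
+366 (one year; includes Feb 29, 1844) → Jun 6, 1844 (555 left).
+365 (one year) → Jun 6, 1845 (190 left).
Jun has 30 days: +25 → Jul 1, 1845 (165 left).
Jul has 31 days: +31 → Aug 1, 1845 (134 left).
Aug has 31 days: +31 → Sep 1, 1845 (103 left).
Sep has 30 days: +30 → Oct 1, 1845 (73 left).
Oct has 31 days: +31 → Nov 1, 1845 (42 left).
Nov has 30 days: +30 → Dec 1, 1845 (12 left).
+12 → Dec 13, 1845.

December 13, 1845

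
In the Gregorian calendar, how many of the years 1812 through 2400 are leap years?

144

Multiples of 4 in [1812,2400]: 148.
Of those, multiples of 100: 6 (not leap unless ÷400).
Multiples of 400: 2.
Leap years = 148 − 6 + 2 = 144.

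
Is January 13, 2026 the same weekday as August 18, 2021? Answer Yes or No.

From Aug 18, 2021 to Jan 13, 2026 is 1609 days.
1609 mod 7 = 6, so they are different weekdays.
(Aug 18, 2021 is a Wednesday; Jan 13, 2026 is a Tuesday.)

No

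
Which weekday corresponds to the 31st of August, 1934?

Friday

Doomsday rule: the anchor day for the 1900s is Wednesday. For year 34: 34÷12 = 2 r 10, and 10÷4 = 2, so 2+10+2 = 14.
Wednesday + 14 ≡ Wednesday — that's 1934's doomsday.
In August the doomsday date is Aug 8.
Aug 31 is 23 days after Aug 8; 23 mod 7 = 2, so Wednesday + 2 = Friday.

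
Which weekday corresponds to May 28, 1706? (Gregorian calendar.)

Doomsday rule: the anchor day for the 1700s is Sunday. For year 06: 6÷12 = 0 r 6, and 6÷4 = 1, so 0+6+1 = 7.
Sunday + 7 ≡ Sunday — that's 1706's doomsday.
In May the doomsday date is May 9.
May 28 is 19 days after May 9; 19 mod 7 = 5, so Sunday + 5 = Friday.

Friday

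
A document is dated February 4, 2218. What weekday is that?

Doomsday rule: the anchor day for the 2200s is Friday. For year 18: 18÷12 = 1 r 6, and 6÷4 = 1, so 1+6+1 = 8.
Friday + 8 ≡ Saturday — that's 2218's doomsday.
In February the doomsday date is Feb 28 (2218 is not a leap year).
Feb 4 is 24 days before Feb 28; 24 mod 7 = 3, so Saturday − 3 = Wednesday.

Wednesday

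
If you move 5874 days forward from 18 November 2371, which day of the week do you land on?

First find the weekday of Nov 18, 2371. Doomsday rule: the anchor day for the 2300s is Wednesday. For year 71: 71÷12 = 5 r 11, and 11÷4 = 2, so 5+11+2 = 18.
Wednesday + 18 ≡ Sunday — that's 2371's doomsday.
In November the doomsday date is Nov 7.
Nov 18 is 11 days after Nov 7; 11 mod 7 = 4, so Sunday + 4 = Thursday.
5874 mod 7 = 1, so 5874 days after a Thursday is Thursday + 1 = Friday.

Friday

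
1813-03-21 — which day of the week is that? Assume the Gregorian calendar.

Doomsday rule: the anchor day for the 1800s is Friday. For year 13: 13÷12 = 1 r 1, and 1÷4 = 0, so 1+1+0 = 2.
Friday + 2 ≡ Sunday — that's 1813's doomsday.
In March the doomsday date is Mar 14.
Mar 21 is 7 days after Mar 14; 7 mod 7 = 0, so Sunday + 0 = Sunday.

Sunday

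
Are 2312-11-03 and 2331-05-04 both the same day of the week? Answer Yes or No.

From Nov 3, 2312 to May 4, 2331 is 6756 days.
6756 mod 7 = 1, so they are different weekdays.
(Nov 3, 2312 is a Sunday; May 4, 2331 is a Monday.)

No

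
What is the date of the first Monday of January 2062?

January 2, 2062

January 1, 2062 is a Sunday.
The first Monday is therefore January 2 (1 days later).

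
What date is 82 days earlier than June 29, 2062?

April 8, 2062

−29 → May 31, 2062 (end of May, 31 days; 53 left).
−31 → Apr 30, 2062 (end of Apr, 30 days; 22 left).
−22 → Apr 8, 2062.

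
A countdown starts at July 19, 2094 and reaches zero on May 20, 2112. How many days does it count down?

6514

Jul 19, 2094 → Jul 19, 2095: 365 days.
Jul 19, 2095 → Jul 19, 2096: 366 days (Feb 29, 2096 is in that span).
Jul 19, 2096 → Jul 19, 2097: 365 days.
Jul 19, 2097 → Jul 19, 2098: 365 days.
Jul 19, 2098 → Jul 19, 2099: 365 days.
Jul 19, 2099 → Jul 19, 2100: 365 days.
Jul 19, 2100 → Jul 19, 2101: 365 days.
Jul 19, 2101 → Jul 19, 2102: 365 days.
Jul 19, 2102 → Jul 19, 2103: 365 days.
Jul 19, 2103 → Jul 19, 2104: 366 days (Feb 29, 2104 is in that span).
Jul 19, 2104 → Jul 19, 2105: 365 days.
Jul 19, 2105 → Jul 19, 2106: 365 days.
Jul 19, 2106 → Jul 19, 2107: 365 days.
Jul 19, 2107 → Jul 19, 2108: 366 days (Feb 29, 2108 is in that span).
Jul 19, 2108 → Jul 19, 2109: 365 days.
Jul 19, 2109 → Jul 19, 2110: 365 days.
Jul 19, 2110 → Jul 19, 2111: 365 days.
Jul 19, 2111 → Aug 19, 2111: 31 days (July has 31).
Aug 19, 2111 → Sep 19, 2111: 31 days (August has 31).
Sep 19, 2111 → Oct 19, 2111: 30 days (September has 30).
Oct 19, 2111 → Nov 19, 2111: 31 days (October has 31).
Nov 19, 2111 → Dec 19, 2111: 30 days (November has 30).
Dec 19, 2111 → Jan 19, 2112: 31 days (December has 31).
Jan 19, 2112 → Feb 19, 2112: 31 days (January has 31).
Feb 19, 2112 → Mar 19, 2112: 29 days (February has 29).
Mar 19, 2112 → Apr 19, 2112: 31 days (March has 31).
Apr 19, 2112 → May 19, 2112: 30 days (April has 30).
May 19, 2112 → May 20, 2112: 1 days.
Total: 6514 days.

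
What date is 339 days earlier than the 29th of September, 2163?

October 25, 2162

−29 → Aug 31, 2163 (end of Aug, 31 days; 310 left).
−31 → Jul 31, 2163 (end of Jul, 31 days; 279 left).
−31 → Jun 30, 2163 (end of Jun, 30 days; 248 left).
−30 → May 31, 2163 (end of May, 31 days; 218 left).
−31 → Apr 30, 2163 (end of Apr, 30 days; 187 left).
−30 → Mar 31, 2163 (end of Mar, 31 days; 157 left).
−31 → Feb 28, 2163 (end of Feb, 28 days; 126 left).
−28 → Jan 31, 2163 (end of Jan, 31 days; 98 left).
−31 → Dec 31, 2162 (end of Dec, 31 days; 67 left).
−31 → Nov 30, 2162 (end of Nov, 30 days; 36 left).
−30 → Oct 31, 2162 (end of Oct, 31 days; 6 left).
−6 → Oct 25, 2162.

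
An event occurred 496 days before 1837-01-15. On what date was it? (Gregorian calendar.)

−366 (one year; includes Feb 29, 1836) → Jan 15, 1836 (130 left).
−15 → Dec 31, 1835 (end of Dec, 31 days; 115 left).
−31 → Nov 30, 1835 (end of Nov, 30 days; 84 left).
−30 → Oct 31, 1835 (end of Oct, 31 days; 54 left).
−31 → Sep 30, 1835 (end of Sep, 30 days; 23 left).
−23 → Sep 7, 1835.

September 7, 1835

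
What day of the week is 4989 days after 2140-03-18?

Wednesday

First find the weekday of Mar 18, 2140. Doomsday rule: the anchor day for the 2100s is Sunday. For year 40: 40÷12 = 3 r 4, and 4÷4 = 1, so 3+4+1 = 8.
Sunday + 8 ≡ Monday — that's 2140's doomsday.
In March the doomsday date is Mar 14.
Mar 18 is 4 days after Mar 14; 4 mod 7 = 4, so Monday + 4 = Friday.
4989 mod 7 = 5, so 4989 days after a Friday is Friday + 5 = Wednesday.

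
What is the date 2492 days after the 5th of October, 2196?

+365 (one year) → Oct 5, 2197 (2127 left).
+365 (one year) → Oct 5, 2198 (1762 left).
+365 (one year) → Oct 5, 2199 (1397 left).
+365 (one year) → Oct 5, 2200 (1032 left).
+365 (one year) → Oct 5, 2201 (667 left).
+365 (one year) → Oct 5, 2202 (302 left).
Oct has 31 days: +27 → Nov 1, 2202 (275 left).
Nov has 30 days: +30 → Dec 1, 2202 (245 left).
Dec has 31 days: +31 → Jan 1, 2203 (214 left).
Jan has 31 days: +31 → Feb 1, 2203 (183 left).
Feb has 28 days: +28 → Mar 1, 2203 (155 left).
Mar has 31 days: +31 → Apr 1, 2203 (124 left).
Apr has 30 days: +30 → May 1, 2203 (94 left).
May has 31 days: +31 → Jun 1, 2203 (63 left).
Jun has 30 days: +30 → Jul 1, 2203 (33 left).
Jul has 31 days: +31 → Aug 1, 2203 (2 left).
+2 → Aug 3, 2203.

August 3, 2203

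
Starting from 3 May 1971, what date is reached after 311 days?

March 9, 1972

May has 31 days: +29 → Jun 1, 1971 (282 left).
Jun has 30 days: +30 → Jul 1, 1971 (252 left).
Jul has 31 days: +31 → Aug 1, 1971 (221 left).
Aug has 31 days: +31 → Sep 1, 1971 (190 left).
Sep has 30 days: +30 → Oct 1, 1971 (160 left).
Oct has 31 days: +31 → Nov 1, 1971 (129 left).
Nov has 30 days: +30 → Dec 1, 1971 (99 left).
Dec has 31 days: +31 → Jan 1, 1972 (68 left).
Jan has 31 days: +31 → Feb 1, 1972 (37 left).
Feb has 29 days: +29 → Mar 1, 1972 (8 left).
+8 → Mar 9, 1972.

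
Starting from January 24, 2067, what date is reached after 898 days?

July 10, 2069

+365 (one year) → Jan 24, 2068 (533 left).
+366 (one year; includes Feb 29, 2068) → Jan 24, 2069 (167 left).
Jan has 31 days: +8 → Feb 1, 2069 (159 left).
Feb has 28 days: +28 → Mar 1, 2069 (131 left).
Mar has 31 days: +31 → Apr 1, 2069 (100 left).
Apr has 30 days: +30 → May 1, 2069 (70 left).
May has 31 days: +31 → Jun 1, 2069 (39 left).
Jun has 30 days: +30 → Jul 1, 2069 (9 left).
+9 → Jul 10, 2069.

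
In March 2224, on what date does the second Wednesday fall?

March 1, 2224 is a Monday.
The first Wednesday is therefore March 3 (2 days later).
The second Wednesday is 3 + 1×7 = March 10.

March 10, 2224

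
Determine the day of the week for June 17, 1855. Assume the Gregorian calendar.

Sunday

Doomsday rule: the anchor day for the 1800s is Friday. For year 55: 55÷12 = 4 r 7, and 7÷4 = 1, so 4+7+1 = 12.
Friday + 12 ≡ Wednesday — that's 1855's doomsday.
In June the doomsday date is Jun 6.
Jun 17 is 11 days after Jun 6; 11 mod 7 = 4, so Wednesday + 4 = Sunday.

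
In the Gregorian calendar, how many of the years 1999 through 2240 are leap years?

59

Multiples of 4 in [1999,2240]: 61.
Of those, multiples of 100: 3 (not leap unless ÷400).
Multiples of 400: 1.
Leap years = 61 − 3 + 1 = 59.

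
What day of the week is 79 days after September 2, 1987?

Friday

Sep 2, 1987 is a Wednesday.
79 mod 7 = 2, so 79 days after a Wednesday is Wednesday + 2 = Friday.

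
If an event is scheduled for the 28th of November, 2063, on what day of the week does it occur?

Wednesday

Doomsday rule: the anchor day for the 2000s is Tuesday. For year 63: 63÷12 = 5 r 3, and 3÷4 = 0, so 5+3+0 = 8.
Tuesday + 8 ≡ Wednesday — that's 2063's doomsday.
In November the doomsday date is Nov 7.
Nov 28 is 21 days after Nov 7; 21 mod 7 = 0, so Wednesday + 0 = Wednesday.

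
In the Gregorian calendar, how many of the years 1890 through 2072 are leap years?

Multiples of 4 in [1890,2072]: 46.
Of those, multiples of 100: 2 (not leap unless ÷400).
Multiples of 400: 1.
Leap years = 46 − 2 + 1 = 45.

45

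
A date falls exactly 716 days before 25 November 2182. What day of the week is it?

Nov 25, 2182 is a Monday.
716 mod 7 = 2, so 716 days before a Monday is Monday − 2 = Saturday.

Saturday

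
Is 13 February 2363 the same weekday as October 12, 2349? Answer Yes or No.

From Oct 12, 2349 to Feb 13, 2363 is 4872 days.
4872 mod 7 = 0, so they are the same weekday.
(Oct 12, 2349 is a Wednesday; Feb 13, 2363 is a Wednesday.)

Yes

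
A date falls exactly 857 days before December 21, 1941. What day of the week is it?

Dec 21, 1941 is a Sunday.
857 mod 7 = 3, so 857 days before a Sunday is Sunday − 3 = Thursday.

Thursday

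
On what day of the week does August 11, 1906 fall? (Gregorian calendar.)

Saturday

Doomsday rule: the anchor day for the 1900s is Wednesday. For year 06: 6÷12 = 0 r 6, and 6÷4 = 1, so 0+6+1 = 7.
Wednesday + 7 ≡ Wednesday — that's 1906's doomsday.
In August the doomsday date is Aug 8.
Aug 11 is 3 days after Aug 8; 3 mod 7 = 3, so Wednesday + 3 = Saturday.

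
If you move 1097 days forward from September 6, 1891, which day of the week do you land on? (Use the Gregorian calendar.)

Sep 6, 1891 is a Sunday.
1097 mod 7 = 5, so 1097 days after a Sunday is Sunday + 5 = Friday.

Friday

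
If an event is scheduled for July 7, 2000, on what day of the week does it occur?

Friday

January 1, 2000 is a Saturday.
Jan 1, 2000 → Feb 1, 2000: 31 days (January has 31).
Feb 1, 2000 → Mar 1, 2000: 29 days (February has 29).
Mar 1, 2000 → Apr 1, 2000: 31 days (March has 31).
Apr 1, 2000 → May 1, 2000: 30 days (April has 30).
May 1, 2000 → Jun 1, 2000: 31 days (May has 31).
Jun 1, 2000 → Jul 1, 2000: 30 days (June has 30).
Jul 1, 2000 → Jul 7, 2000: 6 days.
Total: 188 days.
188 mod 7 = 6, so Saturday + 6 = Friday.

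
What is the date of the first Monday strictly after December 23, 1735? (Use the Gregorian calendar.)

Dec 23, 1735 is a Friday.
From Friday to the next Monday is 3 days.
Dec 23, 1735 + 3 = Dec 26, 1735.

December 26, 1735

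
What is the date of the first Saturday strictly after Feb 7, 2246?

Feb 7, 2246 is a Saturday.
From Saturday to the next Saturday is 7 days.
Feb 7, 2246 + 7 = Feb 14, 2246.

February 14, 2246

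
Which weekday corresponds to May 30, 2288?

Wednesday

Doomsday rule: the anchor day for the 2200s is Friday. For year 88: 88÷12 = 7 r 4, and 4÷4 = 1, so 7+4+1 = 12.
Friday + 12 ≡ Wednesday — that's 2288's doomsday.
In May the doomsday date is May 9.
May 30 is 21 days after May 9; 21 mod 7 = 0, so Wednesday + 0 = Wednesday.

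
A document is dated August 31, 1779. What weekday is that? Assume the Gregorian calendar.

Doomsday rule: the anchor day for the 1700s is Sunday. For year 79: 79÷12 = 6 r 7, and 7÷4 = 1, so 6+7+1 = 14.
Sunday + 14 ≡ Sunday — that's 1779's doomsday.
In August the doomsday date is Aug 8.
Aug 31 is 23 days after Aug 8; 23 mod 7 = 2, so Sunday + 2 = Tuesday.

Tuesday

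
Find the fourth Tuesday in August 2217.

August 1, 2217 is a Friday.
The first Tuesday is therefore August 5 (4 days later).
The fourth Tuesday is 5 + 3×7 = August 26.

August 26, 2217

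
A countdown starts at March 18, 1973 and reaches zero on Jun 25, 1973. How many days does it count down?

Mar 18, 1973 → Apr 18, 1973: 31 days (March has 31).
Apr 18, 1973 → May 18, 1973: 30 days (April has 30).
May 18, 1973 → Jun 18, 1973: 31 days (May has 31).
Jun 18, 1973 → Jun 25, 1973: 7 days.
Total: 99 days.

99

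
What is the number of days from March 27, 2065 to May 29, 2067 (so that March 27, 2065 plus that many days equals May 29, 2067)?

793

Mar 27, 2065 → Mar 27, 2066: 365 days.
Mar 27, 2066 → Mar 27, 2067: 365 days.
Mar 27, 2067 → Apr 27, 2067: 31 days (March has 31).
Apr 27, 2067 → May 27, 2067: 30 days (April has 30).
May 27, 2067 → May 29, 2067: 2 days.
Total: 793 days.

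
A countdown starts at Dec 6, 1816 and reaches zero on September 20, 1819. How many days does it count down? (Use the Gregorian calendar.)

Dec 6, 1816 → Dec 6, 1817: 365 days.
Dec 6, 1817 → Dec 6, 1818: 365 days.
Dec 6, 1818 → Jan 6, 1819: 31 days (December has 31).
Jan 6, 1819 → Feb 6, 1819: 31 days (January has 31).
Feb 6, 1819 → Mar 6, 1819: 28 days (February has 28).
Mar 6, 1819 → Apr 6, 1819: 31 days (March has 31).
Apr 6, 1819 → May 6, 1819: 30 days (April has 30).
May 6, 1819 → Jun 6, 1819: 31 days (May has 31).
Jun 6, 1819 → Jul 6, 1819: 30 days (June has 30).
Jul 6, 1819 → Aug 6, 1819: 31 days (July has 31).
Aug 6, 1819 → Sep 6, 1819: 31 days (August has 31).
Sep 6, 1819 → Sep 20, 1819: 14 days.
Total: 1018 days.

1018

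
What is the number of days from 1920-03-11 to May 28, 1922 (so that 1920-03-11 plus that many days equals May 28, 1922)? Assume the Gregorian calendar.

Mar 11, 1920 → Mar 11, 1921: 365 days.
Mar 11, 1921 → Mar 11, 1922: 365 days.
Mar 11, 1922 → Apr 11, 1922: 31 days (March has 31).
Apr 11, 1922 → May 11, 1922: 30 days (April has 30).
May 11, 1922 → May 28, 1922: 17 days.
Total: 808 days.

808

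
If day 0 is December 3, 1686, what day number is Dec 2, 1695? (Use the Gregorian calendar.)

Dec 3, 1686 → Dec 3, 1687: 365 days.
Dec 3, 1687 → Dec 3, 1688: 366 days (Feb 29, 1688 is in that span).
Dec 3, 1688 → Dec 3, 1689: 365 days.
Dec 3, 1689 → Dec 3, 1690: 365 days.
Dec 3, 1690 → Dec 3, 1691: 365 days.
Dec 3, 1691 → Dec 3, 1692: 366 days (Feb 29, 1692 is in that span).
Dec 3, 1692 → Dec 3, 1693: 365 days.
Dec 3, 1693 → Dec 3, 1694: 365 days.
Dec 3, 1694 → Jan 3, 1695: 31 days (December has 31).
Jan 3, 1695 → Feb 3, 1695: 31 days (January has 31).
Feb 3, 1695 → Mar 3, 1695: 28 days (February has 28).
Mar 3, 1695 → Apr 3, 1695: 31 days (March has 31).
Apr 3, 1695 → May 3, 1695: 30 days (April has 30).
May 3, 1695 → Jun 3, 1695: 31 days (May has 31).
Jun 3, 1695 → Jul 3, 1695: 30 days (June has 30).
Jul 3, 1695 → Aug 3, 1695: 31 days (July has 31).
Aug 3, 1695 → Sep 3, 1695: 31 days (August has 31).
Sep 3, 1695 → Oct 3, 1695: 30 days (September has 30).
Oct 3, 1695 → Nov 3, 1695: 31 days (October has 31).
Nov 3, 1695 → Dec 2, 1695: 29 days.
Total: 3286 days.

3286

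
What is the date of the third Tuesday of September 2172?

September 1, 2172 is a Tuesday.
The first Tuesday is therefore September 1 (same day).
The third Tuesday is 1 + 2×7 = September 15.

September 15, 2172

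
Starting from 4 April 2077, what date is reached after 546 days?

+365 (one year) → Apr 4, 2078 (181 left).
Apr has 30 days: +27 → May 1, 2078 (154 left).
May has 31 days: +31 → Jun 1, 2078 (123 left).
Jun has 30 days: +30 → Jul 1, 2078 (93 left).
Jul has 31 days: +31 → Aug 1, 2078 (62 left).
Aug has 31 days: +31 → Sep 1, 2078 (31 left).
Sep has 30 days: +30 → Oct 1, 2078 (1 left).
+1 → Oct 2, 2078.

October 2, 2078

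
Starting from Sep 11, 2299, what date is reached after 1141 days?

+365 (one year) → Sep 11, 2300 (776 left).
+365 (one year) → Sep 11, 2301 (411 left).
+365 (one year) → Sep 11, 2302 (46 left).
Sep has 30 days: +20 → Oct 1, 2302 (26 left).
+26 → Oct 27, 2302.

October 27, 2302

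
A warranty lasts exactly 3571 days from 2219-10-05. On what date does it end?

+366 (one year; includes Feb 29, 2220) → Oct 5, 2220 (3205 left).
+365 (one year) → Oct 5, 2221 (2840 left).
+365 (one year) → Oct 5, 2222 (2475 left).
+365 (one year) → Oct 5, 2223 (2110 left).
+366 (one year; includes Feb 29, 2224) → Oct 5, 2224 (1744 left).
+365 (one year) → Oct 5, 2225 (1379 left).
+365 (one year) → Oct 5, 2226 (1014 left).
+365 (one year) → Oct 5, 2227 (649 left).
+366 (one year; includes Feb 29, 2228) → Oct 5, 2228 (283 left).
Oct has 31 days: +27 → Nov 1, 2228 (256 left).
Nov has 30 days: +30 → Dec 1, 2228 (226 left).
Dec has 31 days: +31 → Jan 1, 2229 (195 left).
Jan has 31 days: +31 → Feb 1, 2229 (164 left).
Feb has 28 days: +28 → Mar 1, 2229 (136 left).
Mar has 31 days: +31 → Apr 1, 2229 (105 left).
Apr has 30 days: +30 → May 1, 2229 (75 left).
May has 31 days: +31 → Jun 1, 2229 (44 left).
Jun has 30 days: +30 → Jul 1, 2229 (14 left).
+14 → Jul 15, 2229.

July 15, 2229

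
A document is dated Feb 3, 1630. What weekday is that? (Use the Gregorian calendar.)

Doomsday rule: the anchor day for the 1600s is Tuesday. For year 30: 30÷12 = 2 r 6, and 6÷4 = 1, so 2+6+1 = 9.
Tuesday + 9 ≡ Thursday — that's 1630's doomsday.
In February the doomsday date is Feb 28 (1630 is not a leap year).
Feb 3 is 25 days before Feb 28; 25 mod 7 = 4, so Thursday − 4 = Sunday.

Sunday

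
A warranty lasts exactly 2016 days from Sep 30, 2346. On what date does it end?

April 7, 2352

+365 (one year) → Sep 30, 2347 (1651 left).
+366 (one year; includes Feb 29, 2348) → Sep 30, 2348 (1285 left).
+365 (one year) → Sep 30, 2349 (920 left).
+365 (one year) → Sep 30, 2350 (555 left).
+365 (one year) → Sep 30, 2351 (190 left).
Sep has 30 days: +1 → Oct 1, 2351 (189 left).
Oct has 31 days: +31 → Nov 1, 2351 (158 left).
Nov has 30 days: +30 → Dec 1, 2351 (128 left).
Dec has 31 days: +31 → Jan 1, 2352 (97 left).
Jan has 31 days: +31 → Feb 1, 2352 (66 left).
Feb has 29 days: +29 → Mar 1, 2352 (37 left).
Mar has 31 days: +31 → Apr 1, 2352 (6 left).
+6 → Apr 7, 2352.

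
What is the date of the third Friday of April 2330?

April 18, 2330

April 1, 2330 is a Tuesday.
The first Friday is therefore April 4 (3 days later).
The third Friday is 4 + 2×7 = April 18.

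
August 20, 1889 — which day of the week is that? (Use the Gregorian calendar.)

Doomsday rule: the anchor day for the 1800s is Friday. For year 89: 89÷12 = 7 r 5, and 5÷4 = 1, so 7+5+1 = 13.
Friday + 13 ≡ Thursday — that's 1889's doomsday.
In August the doomsday date is Aug 8.
Aug 20 is 12 days after Aug 8; 12 mod 7 = 5, so Thursday + 5 = Tuesday.

Tuesday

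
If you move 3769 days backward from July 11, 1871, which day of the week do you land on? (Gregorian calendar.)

Saturday

First find the weekday of Jul 11, 1871. Doomsday rule: the anchor day for the 1800s is Friday. For year 71: 71÷12 = 5 r 11, and 11÷4 = 2, so 5+11+2 = 18.
Friday + 18 ≡ Tuesday — that's 1871's doomsday.
In July the doomsday date is Jul 11.
Jul 11 is the doomsday itself: Tuesday.
3769 mod 7 = 3, so 3769 days before a Tuesday is Tuesday − 3 = Saturday.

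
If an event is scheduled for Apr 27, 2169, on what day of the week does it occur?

Thursday

Doomsday rule: the anchor day for the 2100s is Sunday. For year 69: 69÷12 = 5 r 9, and 9÷4 = 2, so 5+9+2 = 16.
Sunday + 16 ≡ Tuesday — that's 2169's doomsday.
In April the doomsday date is Apr 4.
Apr 27 is 23 days after Apr 4; 23 mod 7 = 2, so Tuesday + 2 = Thursday.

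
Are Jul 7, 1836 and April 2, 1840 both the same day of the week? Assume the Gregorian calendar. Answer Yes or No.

Yes

From Jul 7, 1836 to Apr 2, 1840 is 1365 days.
1365 mod 7 = 0, so they are the same weekday.
(Jul 7, 1836 is a Thursday; Apr 2, 1840 is a Thursday.)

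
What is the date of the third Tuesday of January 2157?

January 18, 2157

January 1, 2157 is a Saturday.
The first Tuesday is therefore January 4 (3 days later).
The third Tuesday is 4 + 2×7 = January 18.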